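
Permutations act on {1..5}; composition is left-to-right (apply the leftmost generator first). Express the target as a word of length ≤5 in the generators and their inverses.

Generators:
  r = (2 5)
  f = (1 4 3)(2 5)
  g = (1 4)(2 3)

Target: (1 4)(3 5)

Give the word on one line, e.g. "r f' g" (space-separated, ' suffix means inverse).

  after r: (2 5)
  after g: (1 4)(2 5 3)
  after r: (1 4)(3 5)

r g r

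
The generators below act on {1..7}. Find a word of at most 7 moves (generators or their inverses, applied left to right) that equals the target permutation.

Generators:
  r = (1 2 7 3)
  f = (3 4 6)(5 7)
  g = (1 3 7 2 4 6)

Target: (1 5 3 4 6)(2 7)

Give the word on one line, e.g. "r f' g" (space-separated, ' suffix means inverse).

f g r' f' r'

  after f: (3 4 6)(5 7)
  after g: (1 3 6 7 5 2 4)
  after r': (1 7 5)(2 4 3 6)
  after f': (1 5)(2 3 4 6)
  after r': (1 5 3 4 6)(2 7)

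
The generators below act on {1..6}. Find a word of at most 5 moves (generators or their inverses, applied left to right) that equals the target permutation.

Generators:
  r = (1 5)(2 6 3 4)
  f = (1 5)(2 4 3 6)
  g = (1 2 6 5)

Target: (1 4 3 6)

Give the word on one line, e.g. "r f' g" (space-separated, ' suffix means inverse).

  after g: (1 2 6 5)
  after f': (1 6)(2 3 4)
  after r: (1 3 2 4 6 5)
  after r: (1 4 3 6)

g f' r r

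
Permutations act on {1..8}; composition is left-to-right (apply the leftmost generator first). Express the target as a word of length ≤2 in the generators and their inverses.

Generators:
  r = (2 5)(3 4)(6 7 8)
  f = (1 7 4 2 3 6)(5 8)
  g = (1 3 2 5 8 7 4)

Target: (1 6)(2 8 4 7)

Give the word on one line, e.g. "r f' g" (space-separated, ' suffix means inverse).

g f

  after g: (1 3 2 5 8 7 4)
  after f: (1 6)(2 8 4 7)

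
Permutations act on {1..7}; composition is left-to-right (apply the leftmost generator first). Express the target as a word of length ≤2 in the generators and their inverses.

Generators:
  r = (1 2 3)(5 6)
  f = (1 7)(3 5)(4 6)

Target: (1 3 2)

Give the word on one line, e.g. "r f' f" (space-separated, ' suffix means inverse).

r r

  after r: (1 2 3)(5 6)
  after r: (1 3 2)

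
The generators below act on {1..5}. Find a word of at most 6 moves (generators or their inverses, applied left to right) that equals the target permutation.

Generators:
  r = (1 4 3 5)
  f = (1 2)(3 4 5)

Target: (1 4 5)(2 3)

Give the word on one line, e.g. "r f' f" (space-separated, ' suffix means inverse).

r' r' f' r' r'

  after r': (1 5 3 4)
  after r': (1 3)(4 5)
  after f': (1 5 3 2)
  after r': (1 3 2 5 4)
  after r': (1 4 5)(2 3)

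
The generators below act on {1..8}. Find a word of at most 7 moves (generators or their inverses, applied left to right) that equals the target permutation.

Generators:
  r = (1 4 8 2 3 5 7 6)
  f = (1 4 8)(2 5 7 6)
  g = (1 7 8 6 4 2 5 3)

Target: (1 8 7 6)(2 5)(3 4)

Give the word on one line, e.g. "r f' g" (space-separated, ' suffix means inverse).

r' g' f f f

  after r': (1 6 7 5 3 2 8 4)
  after g': (1 8 6)(2 7)(3 4)
  after f: (2 6 4 3 8)(5 7)
  after f: (1 4 3)(5 6 8)
  after f: (1 8 7 6)(2 5)(3 4)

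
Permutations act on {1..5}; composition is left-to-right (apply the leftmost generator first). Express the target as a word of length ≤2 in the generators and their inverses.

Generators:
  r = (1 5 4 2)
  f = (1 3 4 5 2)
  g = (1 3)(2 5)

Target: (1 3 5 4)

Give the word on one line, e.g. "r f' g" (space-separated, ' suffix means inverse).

f r'

  after f: (1 3 4 5 2)
  after r': (1 3 5 4)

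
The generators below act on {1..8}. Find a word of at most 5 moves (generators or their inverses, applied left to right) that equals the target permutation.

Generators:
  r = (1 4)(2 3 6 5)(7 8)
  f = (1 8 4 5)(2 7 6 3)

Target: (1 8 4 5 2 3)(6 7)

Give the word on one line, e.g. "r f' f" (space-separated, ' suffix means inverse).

  after r: (1 4)(2 3 6 5)(7 8)
  after r: (2 6)(3 5)
  after f: (1 8 4 5 2 3)(6 7)

r r f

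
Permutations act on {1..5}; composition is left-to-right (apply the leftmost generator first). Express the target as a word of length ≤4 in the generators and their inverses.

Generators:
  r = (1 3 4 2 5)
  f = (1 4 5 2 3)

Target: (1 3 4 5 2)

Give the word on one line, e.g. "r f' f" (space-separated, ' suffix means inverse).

  after f': (1 3 2 5 4)
  after r: (1 4 3 5 2)
  after r: (1 2 3)
  after f: (1 3 4 5 2)

f' r r f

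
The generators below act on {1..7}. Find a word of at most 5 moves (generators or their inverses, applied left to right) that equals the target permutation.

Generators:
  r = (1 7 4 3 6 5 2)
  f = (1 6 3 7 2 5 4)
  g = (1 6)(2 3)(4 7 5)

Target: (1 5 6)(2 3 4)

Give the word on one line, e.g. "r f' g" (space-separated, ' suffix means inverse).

  after r: (1 7 4 3 6 5 2)
  after f: (1 2 6 4 7)
  after r: (2 5)(3 6)
  after r: (1 7 4 3 5)
  after g: (1 5 6)(2 3 4)

r f r r g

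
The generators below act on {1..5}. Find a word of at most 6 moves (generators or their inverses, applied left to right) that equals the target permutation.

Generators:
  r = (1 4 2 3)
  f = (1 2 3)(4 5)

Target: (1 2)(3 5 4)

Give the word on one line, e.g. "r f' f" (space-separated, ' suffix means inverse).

f r f r r

  after f: (1 2 3)(4 5)
  after r: (1 3 4 5 2)
  after f: (3 5)
  after r: (1 4 2 3 5)
  after r: (1 2)(3 5 4)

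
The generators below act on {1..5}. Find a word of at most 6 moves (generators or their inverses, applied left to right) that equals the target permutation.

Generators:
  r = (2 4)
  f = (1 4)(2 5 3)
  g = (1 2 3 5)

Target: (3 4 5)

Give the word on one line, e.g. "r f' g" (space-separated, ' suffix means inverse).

  after r': (2 4)
  after f': (1 4 3 5 2)
  after f': (2 4 5 3)
  after r: (3 4 5)

r' f' f' r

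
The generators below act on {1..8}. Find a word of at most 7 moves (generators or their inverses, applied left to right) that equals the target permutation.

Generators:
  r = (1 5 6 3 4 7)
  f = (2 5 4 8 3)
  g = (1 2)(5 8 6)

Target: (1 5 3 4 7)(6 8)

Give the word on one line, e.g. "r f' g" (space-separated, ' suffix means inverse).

g' g' g' g' r

  after g': (1 2)(5 6 8)
  after g': (5 8 6)
  after g': (1 2)
  after g': (5 6 8)
  after r: (1 5 3 4 7)(6 8)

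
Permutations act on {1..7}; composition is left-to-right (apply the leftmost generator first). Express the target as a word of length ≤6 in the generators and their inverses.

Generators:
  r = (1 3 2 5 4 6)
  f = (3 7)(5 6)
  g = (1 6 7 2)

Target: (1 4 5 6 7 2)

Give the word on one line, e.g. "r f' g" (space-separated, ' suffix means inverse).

f' g r' g'

  after f': (3 7)(5 6)
  after g: (1 6 5 7 3 2)
  after r': (1 4 5 7)(2 6)
  after g': (1 4 5 6 7 2)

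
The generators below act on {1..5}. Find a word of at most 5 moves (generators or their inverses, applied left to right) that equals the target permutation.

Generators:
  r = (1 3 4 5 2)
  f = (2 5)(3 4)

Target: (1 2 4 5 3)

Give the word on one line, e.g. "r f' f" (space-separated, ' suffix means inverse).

  after f': (2 5)(3 4)
  after r': (1 2 4)
  after r': (1 5 4 2 3)
  after f: (1 2 4 5 3)

f' r' r' f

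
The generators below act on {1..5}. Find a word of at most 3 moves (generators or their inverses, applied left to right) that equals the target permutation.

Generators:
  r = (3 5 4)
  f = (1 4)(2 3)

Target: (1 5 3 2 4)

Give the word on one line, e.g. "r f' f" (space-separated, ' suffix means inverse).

f r r

  after f: (1 4)(2 3)
  after r: (1 3 2 5 4)
  after r: (1 5 3 2 4)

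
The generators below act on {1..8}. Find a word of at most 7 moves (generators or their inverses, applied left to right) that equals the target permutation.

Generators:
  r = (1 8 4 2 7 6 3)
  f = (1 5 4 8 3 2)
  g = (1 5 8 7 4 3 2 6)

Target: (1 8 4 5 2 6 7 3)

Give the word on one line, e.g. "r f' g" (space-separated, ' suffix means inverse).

f r g r f

  after f: (1 5 4 8 3 2)
  after r: (1 5 2 8)(3 7 6)
  after g: (1 8 5 6 2 7)(3 4)
  after r: (1 4)(2 6 7 8 5 3)
  after f: (1 8 4 5 2 6 7 3)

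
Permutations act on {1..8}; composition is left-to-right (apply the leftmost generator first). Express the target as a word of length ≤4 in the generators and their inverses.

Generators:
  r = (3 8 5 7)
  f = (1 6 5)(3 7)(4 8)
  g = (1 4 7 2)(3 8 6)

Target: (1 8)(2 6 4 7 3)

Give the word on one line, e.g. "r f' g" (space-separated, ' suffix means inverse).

r' g r f

  after r': (3 7 5 8)
  after g: (1 4 7 5 6 3 2)
  after r: (1 4 3 2)(5 6 8)
  after f: (1 8)(2 6 4 7 3)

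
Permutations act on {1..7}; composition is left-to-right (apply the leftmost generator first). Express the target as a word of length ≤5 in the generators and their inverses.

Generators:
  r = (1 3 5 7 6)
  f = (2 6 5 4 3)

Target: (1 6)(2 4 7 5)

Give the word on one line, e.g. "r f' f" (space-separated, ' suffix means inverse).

  after f': (2 3 4 5 6)
  after f': (2 4 6 3 5)
  after r': (1 6)(2 4 7 5)

f' f' r'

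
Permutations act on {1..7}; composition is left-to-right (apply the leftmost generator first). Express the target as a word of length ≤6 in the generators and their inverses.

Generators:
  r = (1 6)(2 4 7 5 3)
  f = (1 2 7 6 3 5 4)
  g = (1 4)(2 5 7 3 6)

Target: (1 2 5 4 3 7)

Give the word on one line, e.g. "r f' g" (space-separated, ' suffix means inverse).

r f' g r

  after r: (1 6)(2 4 7 5 3)
  after f': (1 7 3)(2 5 6 4)
  after g: (1 3 4 5 2 7 6)
  after r: (1 2 5 4 3 7)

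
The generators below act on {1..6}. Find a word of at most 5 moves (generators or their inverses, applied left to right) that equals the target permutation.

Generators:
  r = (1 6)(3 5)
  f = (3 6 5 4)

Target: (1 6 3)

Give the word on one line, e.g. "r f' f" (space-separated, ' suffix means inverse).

  after r: (1 6)(3 5)
  after f': (1 3 6)(4 5)
  after r': (1 5 4 3)
  after f': (1 6 3)

r f' r' f'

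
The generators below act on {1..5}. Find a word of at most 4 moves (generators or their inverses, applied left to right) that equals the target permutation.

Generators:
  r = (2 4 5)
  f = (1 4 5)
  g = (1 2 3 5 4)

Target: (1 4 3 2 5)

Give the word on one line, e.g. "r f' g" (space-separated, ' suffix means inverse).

r' r' g'

  after r': (2 5 4)
  after r': (2 4 5)
  after g': (1 4 3 2 5)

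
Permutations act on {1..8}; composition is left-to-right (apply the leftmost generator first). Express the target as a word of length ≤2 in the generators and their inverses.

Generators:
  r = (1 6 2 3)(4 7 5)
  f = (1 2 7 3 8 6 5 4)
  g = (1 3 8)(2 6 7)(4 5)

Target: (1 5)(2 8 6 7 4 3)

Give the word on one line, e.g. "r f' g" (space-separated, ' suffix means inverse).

  after r: (1 6 2 3)(4 7 5)
  after f: (1 5)(2 8 6 7 4 3)

r f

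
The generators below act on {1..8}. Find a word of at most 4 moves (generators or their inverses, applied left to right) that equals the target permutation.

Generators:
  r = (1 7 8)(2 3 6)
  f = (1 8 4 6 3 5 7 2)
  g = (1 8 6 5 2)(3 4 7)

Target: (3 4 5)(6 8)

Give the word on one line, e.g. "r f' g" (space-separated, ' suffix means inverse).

  after r: (1 7 8)(2 3 6)
  after f: (1 2 5 7 4 6)
  after g: (3 4 5)(6 8)

r f g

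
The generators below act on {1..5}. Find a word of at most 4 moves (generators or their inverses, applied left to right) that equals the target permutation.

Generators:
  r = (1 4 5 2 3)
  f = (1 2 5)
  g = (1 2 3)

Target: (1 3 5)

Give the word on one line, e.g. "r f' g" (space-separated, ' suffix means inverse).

r r f' r

  after r: (1 4 5 2 3)
  after r: (1 5 3 4 2)
  after f': (1 2 5 3 4)
  after r: (1 3 5)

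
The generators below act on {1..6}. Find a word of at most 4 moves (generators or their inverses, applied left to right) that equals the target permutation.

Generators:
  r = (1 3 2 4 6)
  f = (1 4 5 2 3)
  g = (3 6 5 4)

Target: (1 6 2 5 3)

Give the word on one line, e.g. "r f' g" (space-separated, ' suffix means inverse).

  after f': (1 3 2 5 4)
  after r': (2 5)(4 6)
  after r': (1 6 2 5 3)

f' r' r'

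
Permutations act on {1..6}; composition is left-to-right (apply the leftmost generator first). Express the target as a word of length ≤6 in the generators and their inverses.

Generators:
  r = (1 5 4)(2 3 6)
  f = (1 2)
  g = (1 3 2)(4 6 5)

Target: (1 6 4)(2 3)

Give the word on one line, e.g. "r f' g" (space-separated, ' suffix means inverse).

f r g' r g'

  after f: (1 2)
  after r: (1 3 6 2 5 4)
  after g': (2 6 3 4)
  after r: (1 5 4 3)
  after g': (1 6 4)(2 3)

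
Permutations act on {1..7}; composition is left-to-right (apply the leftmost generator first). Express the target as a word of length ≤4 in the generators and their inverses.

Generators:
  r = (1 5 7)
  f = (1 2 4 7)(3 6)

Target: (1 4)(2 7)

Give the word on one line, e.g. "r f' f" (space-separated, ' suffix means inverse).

f f

  after f: (1 2 4 7)(3 6)
  after f: (1 4)(2 7)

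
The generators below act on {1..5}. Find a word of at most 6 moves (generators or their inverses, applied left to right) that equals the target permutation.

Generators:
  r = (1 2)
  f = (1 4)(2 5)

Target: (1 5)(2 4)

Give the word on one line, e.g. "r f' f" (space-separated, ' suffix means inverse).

r f' r r r

  after r: (1 2)
  after f': (1 5 2 4)
  after r: (1 5)(2 4)
  after r: (1 5 2 4)
  after r: (1 5)(2 4)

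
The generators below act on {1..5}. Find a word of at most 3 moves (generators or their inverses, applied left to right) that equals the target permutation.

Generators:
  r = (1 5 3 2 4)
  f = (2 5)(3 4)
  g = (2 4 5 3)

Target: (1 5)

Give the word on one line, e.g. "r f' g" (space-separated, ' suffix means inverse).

  after g': (2 3 5 4)
  after r: (1 5)

g' r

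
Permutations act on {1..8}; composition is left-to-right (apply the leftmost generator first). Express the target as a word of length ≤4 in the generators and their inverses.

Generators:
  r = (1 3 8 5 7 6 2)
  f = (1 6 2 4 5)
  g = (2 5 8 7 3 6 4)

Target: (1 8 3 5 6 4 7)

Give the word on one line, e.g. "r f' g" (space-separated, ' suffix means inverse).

r f r

  after r: (1 3 8 5 7 6 2)
  after f: (1 3 8)(2 6 4 5 7)
  after r: (1 8 3 5 6 4 7)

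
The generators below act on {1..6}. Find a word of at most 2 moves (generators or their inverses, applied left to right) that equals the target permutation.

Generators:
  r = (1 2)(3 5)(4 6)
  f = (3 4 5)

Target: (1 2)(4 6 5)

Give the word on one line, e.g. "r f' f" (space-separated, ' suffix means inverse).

r f

  after r: (1 2)(3 5)(4 6)
  after f: (1 2)(4 6 5)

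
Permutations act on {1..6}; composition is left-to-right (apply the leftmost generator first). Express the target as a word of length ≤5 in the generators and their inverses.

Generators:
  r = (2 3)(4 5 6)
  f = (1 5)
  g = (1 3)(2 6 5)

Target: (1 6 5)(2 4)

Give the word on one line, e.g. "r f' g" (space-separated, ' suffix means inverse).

  after f': (1 5)
  after g': (1 6 2 5 3)
  after r': (1 5 2 4 6 3)
  after g': (1 6)(2 4)
  after f': (1 6 5)(2 4)

f' g' r' g' f'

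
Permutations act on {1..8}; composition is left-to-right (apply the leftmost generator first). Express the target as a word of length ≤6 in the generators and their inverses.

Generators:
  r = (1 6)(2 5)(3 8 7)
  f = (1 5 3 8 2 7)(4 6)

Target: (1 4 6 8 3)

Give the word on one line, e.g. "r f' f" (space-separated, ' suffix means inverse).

  after r: (1 6)(2 5)(3 8 7)
  after f': (1 4 6 7 5 8 2)
  after f': (1 6 2 7)(3 5)
  after f': (1 4 6 8 3)

r f' f' f'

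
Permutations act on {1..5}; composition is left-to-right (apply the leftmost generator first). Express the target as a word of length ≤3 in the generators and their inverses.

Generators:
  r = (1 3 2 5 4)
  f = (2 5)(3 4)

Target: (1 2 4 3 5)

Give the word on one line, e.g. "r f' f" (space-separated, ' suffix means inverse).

r r

  after r: (1 3 2 5 4)
  after r: (1 2 4 3 5)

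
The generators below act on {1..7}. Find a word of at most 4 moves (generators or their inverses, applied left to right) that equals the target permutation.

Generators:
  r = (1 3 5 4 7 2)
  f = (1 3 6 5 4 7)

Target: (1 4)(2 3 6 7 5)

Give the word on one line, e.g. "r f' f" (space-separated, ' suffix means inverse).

  after f: (1 3 6 5 4 7)
  after r: (1 5 7 3 6 4 2)
  after r: (1 4)(2 3 6 7 5)

f r r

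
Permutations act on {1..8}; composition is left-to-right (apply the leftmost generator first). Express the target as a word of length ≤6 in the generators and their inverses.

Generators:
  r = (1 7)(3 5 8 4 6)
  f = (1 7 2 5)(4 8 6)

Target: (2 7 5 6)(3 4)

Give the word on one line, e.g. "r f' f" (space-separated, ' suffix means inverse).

  after r': (1 7)(3 6 4 8 5)
  after r': (3 4 5 6 8)
  after r': (1 7)(3 8 6 5 4)
  after f': (2 7 5 6)(3 4)

r' r' r' f'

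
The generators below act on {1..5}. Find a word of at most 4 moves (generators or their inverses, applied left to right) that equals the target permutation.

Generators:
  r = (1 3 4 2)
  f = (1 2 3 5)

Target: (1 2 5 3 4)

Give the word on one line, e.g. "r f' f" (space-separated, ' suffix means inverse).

  after f: (1 2 3 5)
  after f: (1 3)(2 5)
  after r': (2 5 4 3)
  after r': (1 2 5 3 4)

f f r' r'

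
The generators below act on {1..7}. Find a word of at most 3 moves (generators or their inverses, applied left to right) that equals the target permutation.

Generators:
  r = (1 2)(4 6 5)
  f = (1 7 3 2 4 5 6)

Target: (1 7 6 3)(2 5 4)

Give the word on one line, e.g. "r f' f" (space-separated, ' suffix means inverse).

  after r': (1 2)(4 5 6)
  after f': (1 3 7)(2 6)
  after f': (1 7 6 3)(2 5 4)

r' f' f'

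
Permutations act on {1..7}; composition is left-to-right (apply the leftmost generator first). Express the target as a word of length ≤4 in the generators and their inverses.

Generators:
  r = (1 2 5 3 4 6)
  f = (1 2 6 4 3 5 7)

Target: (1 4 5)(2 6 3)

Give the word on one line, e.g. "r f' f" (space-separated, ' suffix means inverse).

r' r'

  after r': (1 6 4 3 5 2)
  after r': (1 4 5)(2 6 3)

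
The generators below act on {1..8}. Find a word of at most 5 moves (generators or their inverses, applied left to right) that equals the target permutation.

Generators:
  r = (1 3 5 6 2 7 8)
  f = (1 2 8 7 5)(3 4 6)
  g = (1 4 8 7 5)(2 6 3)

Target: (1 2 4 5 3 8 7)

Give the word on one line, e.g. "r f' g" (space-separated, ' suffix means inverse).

  after r: (1 3 5 6 2 7 8)
  after g': (1 6 3 7 4)(2 8 5)
  after g': (1 2 4 5 3 8 7)

r g' g'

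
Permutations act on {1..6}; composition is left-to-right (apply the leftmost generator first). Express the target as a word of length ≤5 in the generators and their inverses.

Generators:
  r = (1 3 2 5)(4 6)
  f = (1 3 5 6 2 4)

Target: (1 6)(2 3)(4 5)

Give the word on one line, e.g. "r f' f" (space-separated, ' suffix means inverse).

  after f': (1 4 2 6 5 3)
  after f': (1 2 5)(3 4 6)
  after f': (1 6)(2 3)(4 5)

f' f' f'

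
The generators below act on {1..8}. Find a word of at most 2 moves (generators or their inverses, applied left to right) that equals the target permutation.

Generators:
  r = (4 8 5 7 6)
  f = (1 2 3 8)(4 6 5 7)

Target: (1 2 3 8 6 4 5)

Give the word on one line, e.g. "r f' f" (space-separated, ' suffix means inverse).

r' f

  after r': (4 6 7 5 8)
  after f: (1 2 3 8 6 4 5)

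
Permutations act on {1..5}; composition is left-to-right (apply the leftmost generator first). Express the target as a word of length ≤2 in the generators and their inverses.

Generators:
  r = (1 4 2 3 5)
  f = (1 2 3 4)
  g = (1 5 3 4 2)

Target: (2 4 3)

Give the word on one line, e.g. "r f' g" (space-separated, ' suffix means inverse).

g r

  after g: (1 5 3 4 2)
  after r: (2 4 3)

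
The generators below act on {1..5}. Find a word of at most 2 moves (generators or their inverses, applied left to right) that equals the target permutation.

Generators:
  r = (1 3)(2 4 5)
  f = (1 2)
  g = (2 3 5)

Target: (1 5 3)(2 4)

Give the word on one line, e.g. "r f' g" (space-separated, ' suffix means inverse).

r g

  after r: (1 3)(2 4 5)
  after g: (1 5 3)(2 4)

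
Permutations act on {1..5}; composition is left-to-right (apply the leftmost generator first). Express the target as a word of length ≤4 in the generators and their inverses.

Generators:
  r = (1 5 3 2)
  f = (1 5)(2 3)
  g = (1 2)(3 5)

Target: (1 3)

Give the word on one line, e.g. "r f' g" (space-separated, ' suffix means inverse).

  after r: (1 5 3 2)
  after g': (1 3)
  after f: (1 2 3 5)
  after f: (1 3)

r g' f f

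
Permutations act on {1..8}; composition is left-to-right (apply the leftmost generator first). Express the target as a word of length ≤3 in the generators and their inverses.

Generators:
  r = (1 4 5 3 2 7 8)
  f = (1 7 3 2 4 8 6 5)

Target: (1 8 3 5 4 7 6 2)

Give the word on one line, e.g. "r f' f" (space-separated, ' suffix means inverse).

f' f' f'

  after f': (1 5 6 8 4 2 3 7)
  after f': (1 6 4 3)(2 7 5 8)
  after f': (1 8 3 5 4 7 6 2)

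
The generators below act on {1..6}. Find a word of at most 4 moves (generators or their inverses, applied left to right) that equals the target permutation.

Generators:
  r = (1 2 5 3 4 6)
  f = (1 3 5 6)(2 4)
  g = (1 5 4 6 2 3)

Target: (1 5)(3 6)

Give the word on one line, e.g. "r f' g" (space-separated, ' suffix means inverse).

f f

  after f: (1 3 5 6)(2 4)
  after f: (1 5)(3 6)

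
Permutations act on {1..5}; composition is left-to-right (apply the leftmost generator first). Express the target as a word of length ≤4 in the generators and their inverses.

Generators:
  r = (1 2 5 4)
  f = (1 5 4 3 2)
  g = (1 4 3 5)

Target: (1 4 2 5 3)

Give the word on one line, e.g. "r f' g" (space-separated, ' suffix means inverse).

  after f': (1 2 3 4 5)
  after r': (2 3 5 4)
  after g: (1 4 2 5 3)

f' r' g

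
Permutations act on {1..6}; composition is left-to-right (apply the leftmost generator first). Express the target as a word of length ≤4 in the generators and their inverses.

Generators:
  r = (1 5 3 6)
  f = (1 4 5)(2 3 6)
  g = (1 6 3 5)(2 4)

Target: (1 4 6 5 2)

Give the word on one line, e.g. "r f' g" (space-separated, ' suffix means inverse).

  after r': (1 6 3 5)
  after g: (1 3)(2 4)(5 6)
  after r': (1 5 3 6)(2 4)
  after f': (1 4 6 5 2)

r' g r' f'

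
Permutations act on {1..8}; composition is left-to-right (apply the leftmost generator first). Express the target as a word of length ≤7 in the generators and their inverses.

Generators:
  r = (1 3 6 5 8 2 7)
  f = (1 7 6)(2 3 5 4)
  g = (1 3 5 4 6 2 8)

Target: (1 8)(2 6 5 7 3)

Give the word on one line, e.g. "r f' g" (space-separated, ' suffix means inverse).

f g' g' r' r'

  after f: (1 7 6)(2 3 5 4)
  after g': (1 7 4 6 8 2)
  after g': (1 7 5 3)(2 8 6)
  after r': (1 2 5)(3 7 6 8)
  after r': (1 8)(2 6 5 7 3)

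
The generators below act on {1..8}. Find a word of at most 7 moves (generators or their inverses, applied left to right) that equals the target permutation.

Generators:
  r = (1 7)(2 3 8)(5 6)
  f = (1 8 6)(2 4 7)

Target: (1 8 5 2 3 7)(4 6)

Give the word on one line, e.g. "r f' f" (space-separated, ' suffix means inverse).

  after f: (1 8 6)(2 4 7)
  after r': (1 3 2 4)(5 6 7 8)
  after f': (1 3 7)(4 6)(5 8)
  after r': (1 2 8 6 4 5 3)
  after r': (1 8 5 2 3 7)(4 6)

f r' f' r' r'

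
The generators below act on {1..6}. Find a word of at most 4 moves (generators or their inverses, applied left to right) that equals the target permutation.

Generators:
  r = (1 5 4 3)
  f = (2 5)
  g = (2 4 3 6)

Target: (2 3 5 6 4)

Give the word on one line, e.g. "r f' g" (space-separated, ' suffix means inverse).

g' f' g' f

  after g': (2 6 3 4)
  after f': (2 6 3 4 5)
  after g': (2 3)(4 5 6)
  after f: (2 3 5 6 4)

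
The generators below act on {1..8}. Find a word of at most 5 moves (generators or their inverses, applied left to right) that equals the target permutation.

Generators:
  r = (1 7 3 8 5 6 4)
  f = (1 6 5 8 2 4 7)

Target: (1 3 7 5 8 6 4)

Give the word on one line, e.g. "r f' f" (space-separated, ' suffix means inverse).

  after f: (1 6 5 8 2 4 7)
  after f: (1 5 2 7 6 8 4)
  after r': (1 8 6 3 7 5 2)
  after r': (1 3)(2 4 6 7 8 5)
  after f': (1 3 7 5 8 6 4)

f f r' r' f'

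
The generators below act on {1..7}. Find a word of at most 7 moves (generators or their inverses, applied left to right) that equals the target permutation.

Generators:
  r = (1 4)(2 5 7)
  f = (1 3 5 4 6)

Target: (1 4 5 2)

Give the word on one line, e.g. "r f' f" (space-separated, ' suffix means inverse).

f' r' r' f r'

  after f': (1 6 4 5 3)
  after r': (1 6)(2 7 5 3 4)
  after r': (1 6 4 7 2 5 3)
  after f: (2 4 7)
  after r': (1 4 5 2)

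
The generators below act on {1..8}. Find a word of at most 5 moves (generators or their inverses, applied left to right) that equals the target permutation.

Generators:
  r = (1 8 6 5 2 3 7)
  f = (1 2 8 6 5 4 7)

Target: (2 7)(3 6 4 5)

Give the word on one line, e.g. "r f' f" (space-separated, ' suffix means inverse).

r' f f f r'

  after r': (1 7 3 2 5 6 8)
  after f: (2 4 7 3 8)
  after f: (1 2 7 3 6 5 4)
  after f: (1 8 6 4 2)(3 5 7)
  after r': (2 7)(3 6 4 5)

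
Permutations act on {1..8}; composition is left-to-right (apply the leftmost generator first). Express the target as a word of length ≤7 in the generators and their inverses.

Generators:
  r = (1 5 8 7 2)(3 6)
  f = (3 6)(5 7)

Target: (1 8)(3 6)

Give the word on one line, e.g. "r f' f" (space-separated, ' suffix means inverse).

  after r: (1 5 8 7 2)(3 6)
  after f: (1 7 2)(5 8)
  after r': (1 8)(3 6)
  after f: (1 8)(5 7)
  after f: (1 8)(3 6)

r f r' f f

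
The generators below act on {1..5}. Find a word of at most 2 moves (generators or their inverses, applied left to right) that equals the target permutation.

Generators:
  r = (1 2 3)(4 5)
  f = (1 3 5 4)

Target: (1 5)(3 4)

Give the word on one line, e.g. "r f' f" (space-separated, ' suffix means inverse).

  after f': (1 4 5 3)
  after f': (1 5)(3 4)

f' f'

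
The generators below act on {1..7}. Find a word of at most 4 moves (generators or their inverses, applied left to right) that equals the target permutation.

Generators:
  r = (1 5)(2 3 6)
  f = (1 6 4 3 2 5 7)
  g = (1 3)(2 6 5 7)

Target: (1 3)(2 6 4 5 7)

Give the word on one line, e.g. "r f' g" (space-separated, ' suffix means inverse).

g' f' r f

  after g': (1 3)(2 7 5 6)
  after f': (1 4 6 3 7 2 5)
  after r: (1 4 2)(3 7)
  after f: (1 3)(2 6 4 5 7)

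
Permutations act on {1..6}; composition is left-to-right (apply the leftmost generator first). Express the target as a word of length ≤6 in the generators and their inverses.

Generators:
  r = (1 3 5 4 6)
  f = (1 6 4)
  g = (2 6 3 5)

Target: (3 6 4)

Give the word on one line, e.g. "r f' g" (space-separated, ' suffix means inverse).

g r' f f g'

  after g: (2 6 3 5)
  after r': (1 6)(2 4 5)
  after f: (1 4 5 2)
  after f: (2 6 4 5)
  after g': (3 6 4)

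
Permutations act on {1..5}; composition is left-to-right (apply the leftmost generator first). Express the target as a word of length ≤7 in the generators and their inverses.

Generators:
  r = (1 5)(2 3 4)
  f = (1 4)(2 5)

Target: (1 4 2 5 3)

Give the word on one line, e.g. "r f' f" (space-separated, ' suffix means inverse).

r' f r' f f

  after r': (1 5)(2 4 3)
  after f: (1 2)(3 5 4)
  after r': (1 4 2 5 3)
  after f: (3 4 5)
  after f: (1 4 2 5 3)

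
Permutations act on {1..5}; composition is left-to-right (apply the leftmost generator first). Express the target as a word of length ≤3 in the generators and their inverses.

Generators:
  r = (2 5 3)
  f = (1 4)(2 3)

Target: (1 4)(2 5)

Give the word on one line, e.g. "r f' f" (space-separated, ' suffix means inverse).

  after f: (1 4)(2 3)
  after r': (1 4)(2 5)

f r'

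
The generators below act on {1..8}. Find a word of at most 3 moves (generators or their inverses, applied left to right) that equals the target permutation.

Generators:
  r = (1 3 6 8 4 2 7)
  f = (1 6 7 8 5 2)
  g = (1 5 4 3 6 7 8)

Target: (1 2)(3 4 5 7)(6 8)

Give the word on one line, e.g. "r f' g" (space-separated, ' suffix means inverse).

f' g'

  after f': (1 2 5 8 7 6)
  after g': (1 2)(3 4 5 7)(6 8)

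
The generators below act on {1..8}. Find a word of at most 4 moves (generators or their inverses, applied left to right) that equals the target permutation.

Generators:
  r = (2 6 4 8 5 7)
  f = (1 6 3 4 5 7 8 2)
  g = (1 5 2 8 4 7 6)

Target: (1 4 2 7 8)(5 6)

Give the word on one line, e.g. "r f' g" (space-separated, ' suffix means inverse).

  after g: (1 5 2 8 4 7 6)
  after r': (1 8 6)(2 4 5 7)
  after g: (1 4 2 7 8)(5 6)

g r' g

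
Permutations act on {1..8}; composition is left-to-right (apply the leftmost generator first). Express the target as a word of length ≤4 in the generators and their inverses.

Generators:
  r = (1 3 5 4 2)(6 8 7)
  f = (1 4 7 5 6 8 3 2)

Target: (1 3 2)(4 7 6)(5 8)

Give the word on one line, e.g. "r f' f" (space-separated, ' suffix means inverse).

r' f'

  after r': (1 2 4 5 3)(6 7 8)
  after f': (1 3 2)(4 7 6)(5 8)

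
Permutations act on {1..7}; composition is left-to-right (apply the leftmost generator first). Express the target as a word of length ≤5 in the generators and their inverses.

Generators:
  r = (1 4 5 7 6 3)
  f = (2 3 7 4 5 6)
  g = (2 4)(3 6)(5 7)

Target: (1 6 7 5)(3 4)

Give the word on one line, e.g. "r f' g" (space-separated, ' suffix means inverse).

  after g': (2 4)(3 6)(5 7)
  after f: (2 5 4 3)(6 7)
  after r': (1 3 2 4 6 5)
  after g: (1 6 7 5)(3 4)

g' f r' g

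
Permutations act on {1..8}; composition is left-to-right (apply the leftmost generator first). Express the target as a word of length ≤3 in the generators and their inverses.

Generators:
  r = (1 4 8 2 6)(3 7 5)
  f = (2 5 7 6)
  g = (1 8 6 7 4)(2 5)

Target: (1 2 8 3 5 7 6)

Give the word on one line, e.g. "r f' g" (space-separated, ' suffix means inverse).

  after g: (1 8 6 7 4)(2 5)
  after g: (1 6 4 8 7)
  after r': (1 2 8 3 5 7 6)

g g r'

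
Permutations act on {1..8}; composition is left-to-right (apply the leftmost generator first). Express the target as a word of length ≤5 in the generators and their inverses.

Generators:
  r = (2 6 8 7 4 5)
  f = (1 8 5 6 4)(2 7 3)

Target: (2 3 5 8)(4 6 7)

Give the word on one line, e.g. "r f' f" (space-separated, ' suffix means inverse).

  after r': (2 5 4 7 8 6)
  after f': (1 4 2 8 5 6 3 7)
  after r': (1 7)(2 6 3 8 4 5)
  after r': (1 8 7)(3 6)
  after f': (2 3 5 8)(4 6 7)

r' f' r' r' f'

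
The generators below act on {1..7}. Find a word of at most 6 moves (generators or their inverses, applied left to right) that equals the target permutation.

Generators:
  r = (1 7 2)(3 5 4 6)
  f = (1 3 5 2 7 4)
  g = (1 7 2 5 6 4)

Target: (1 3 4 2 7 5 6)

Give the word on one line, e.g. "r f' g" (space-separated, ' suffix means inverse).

f' g' r g

  after f': (1 4 7 2 5 3)
  after g': (1 6 5 3 4)
  after r: (1 3 6 4 7 2)
  after g: (1 3 4 2 7 5 6)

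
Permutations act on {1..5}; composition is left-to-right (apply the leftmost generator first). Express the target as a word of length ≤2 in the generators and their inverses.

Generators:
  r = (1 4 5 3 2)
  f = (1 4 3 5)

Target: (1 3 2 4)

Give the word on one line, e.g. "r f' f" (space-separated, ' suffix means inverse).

r f

  after r: (1 4 5 3 2)
  after f: (1 3 2 4)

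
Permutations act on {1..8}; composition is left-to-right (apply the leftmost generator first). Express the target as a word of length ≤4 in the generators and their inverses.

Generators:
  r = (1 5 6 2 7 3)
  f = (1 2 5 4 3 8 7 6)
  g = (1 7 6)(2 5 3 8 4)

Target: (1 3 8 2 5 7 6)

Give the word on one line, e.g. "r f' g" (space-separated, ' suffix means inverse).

f g' f

  after f: (1 2 5 4 3 8 7 6)
  after g': (1 4 5 8)
  after f: (1 3 8 2 5 7 6)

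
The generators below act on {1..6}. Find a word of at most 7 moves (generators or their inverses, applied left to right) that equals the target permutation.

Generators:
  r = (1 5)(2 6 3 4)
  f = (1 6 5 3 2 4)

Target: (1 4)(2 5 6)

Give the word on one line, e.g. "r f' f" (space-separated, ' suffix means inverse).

  after f: (1 6 5 3 2 4)
  after r': (1 2 3 4 5 6)
  after f: (1 4 3)
  after r: (1 2 6 3 5)
  after f: (1 4)(2 5 6)

f r' f r f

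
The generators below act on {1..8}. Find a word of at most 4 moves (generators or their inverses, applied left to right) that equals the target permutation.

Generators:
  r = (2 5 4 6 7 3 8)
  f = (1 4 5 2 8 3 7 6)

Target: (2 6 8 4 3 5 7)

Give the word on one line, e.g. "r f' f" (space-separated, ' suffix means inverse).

r r r

  after r: (2 5 4 6 7 3 8)
  after r: (2 4 7 8 5 6 3)
  after r: (2 6 8 4 3 5 7)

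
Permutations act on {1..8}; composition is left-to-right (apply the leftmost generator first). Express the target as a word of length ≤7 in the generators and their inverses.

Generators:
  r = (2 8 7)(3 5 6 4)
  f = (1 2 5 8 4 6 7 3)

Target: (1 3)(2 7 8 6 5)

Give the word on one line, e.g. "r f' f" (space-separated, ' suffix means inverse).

  after r': (2 7 8)(3 4 6 5)
  after f: (1 2 3 6 8 5)(4 7)
  after r: (1 8 6 7 3 4 2 5)
  after r: (1 7 5)(2 6)(4 8)
  after f: (1 3)(2 7 8 6 5)

r' f r r f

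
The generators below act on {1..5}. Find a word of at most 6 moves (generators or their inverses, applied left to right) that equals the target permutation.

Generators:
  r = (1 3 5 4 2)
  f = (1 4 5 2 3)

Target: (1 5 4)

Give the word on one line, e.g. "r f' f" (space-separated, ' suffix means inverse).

r f' r' r'

  after r: (1 3 5 4 2)
  after f': (1 2 3 4 5)
  after r': (1 4 3 5 2)
  after r': (1 5 4)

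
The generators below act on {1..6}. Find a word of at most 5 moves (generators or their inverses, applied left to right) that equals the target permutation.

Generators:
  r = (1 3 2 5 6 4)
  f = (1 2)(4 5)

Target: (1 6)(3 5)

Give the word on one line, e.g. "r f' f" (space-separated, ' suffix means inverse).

  after f: (1 2)(4 5)
  after r: (1 5)(2 3)(4 6)
  after r: (1 6)(3 5)

f r r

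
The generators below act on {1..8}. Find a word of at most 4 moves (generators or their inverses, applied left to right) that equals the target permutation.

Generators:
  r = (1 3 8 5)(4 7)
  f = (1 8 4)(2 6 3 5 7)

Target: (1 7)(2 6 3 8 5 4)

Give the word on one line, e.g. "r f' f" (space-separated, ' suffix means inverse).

r' f

  after r': (1 5 8 3)(4 7)
  after f: (1 7)(2 6 3 8 5 4)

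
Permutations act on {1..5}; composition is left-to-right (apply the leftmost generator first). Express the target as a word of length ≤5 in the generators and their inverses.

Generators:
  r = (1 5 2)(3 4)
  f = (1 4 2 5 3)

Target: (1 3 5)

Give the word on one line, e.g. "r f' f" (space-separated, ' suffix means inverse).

r f' r' f

  after r: (1 5 2)(3 4)
  after f': (1 2 3)(4 5)
  after r': (1 5 3 2 4)
  after f: (1 3 5)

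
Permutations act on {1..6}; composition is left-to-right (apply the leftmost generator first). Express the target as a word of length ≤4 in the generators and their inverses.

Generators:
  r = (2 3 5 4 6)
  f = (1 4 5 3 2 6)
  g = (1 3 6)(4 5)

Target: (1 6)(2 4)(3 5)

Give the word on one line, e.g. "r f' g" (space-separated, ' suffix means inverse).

  after g: (1 3 6)(4 5)
  after r': (1 2 6)(3 4)
  after r': (1 6)(2 4)(3 5)

g r' r'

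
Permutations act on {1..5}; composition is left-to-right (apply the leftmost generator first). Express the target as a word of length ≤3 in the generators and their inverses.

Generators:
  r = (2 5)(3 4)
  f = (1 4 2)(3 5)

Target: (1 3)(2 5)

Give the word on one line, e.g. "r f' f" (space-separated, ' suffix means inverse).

  after f': (1 2 4)(3 5)
  after r: (1 5 4)(2 3)
  after f: (1 3)(2 5)

f' r f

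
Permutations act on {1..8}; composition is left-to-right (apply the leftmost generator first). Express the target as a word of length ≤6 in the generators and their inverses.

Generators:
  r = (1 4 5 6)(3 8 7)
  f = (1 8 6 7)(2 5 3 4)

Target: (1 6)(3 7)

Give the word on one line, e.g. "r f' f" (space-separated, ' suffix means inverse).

r' f r' f

  after r': (1 6 5 4)(3 7 8)
  after f: (1 7 6 3)(2 5)(4 8)
  after r': (1 8)(2 4 3 6 7 5)
  after f: (1 6)(3 7)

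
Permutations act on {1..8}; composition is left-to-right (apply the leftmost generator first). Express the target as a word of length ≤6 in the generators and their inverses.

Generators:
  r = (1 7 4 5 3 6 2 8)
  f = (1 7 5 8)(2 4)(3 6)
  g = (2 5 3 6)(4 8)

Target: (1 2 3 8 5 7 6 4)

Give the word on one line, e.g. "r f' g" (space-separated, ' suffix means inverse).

g' f r f'

  after g': (2 6 3 5)(4 8)
  after f: (1 7 5 4)(2 3 8)
  after r: (1 4 7 3)(2 6)
  after f': (1 2 3 8 5 7 6 4)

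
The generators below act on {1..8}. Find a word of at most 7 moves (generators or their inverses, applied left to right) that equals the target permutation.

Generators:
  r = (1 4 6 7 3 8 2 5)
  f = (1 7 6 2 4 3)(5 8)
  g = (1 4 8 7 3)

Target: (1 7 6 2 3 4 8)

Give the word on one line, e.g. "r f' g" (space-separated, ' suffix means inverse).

g' g' r' g r

  after g': (1 3 7 8 4)
  after g': (1 7 4 3 8)
  after r': (1 6 4 7)(2 8 5)
  after g: (1 6 8 5 2 7 4 3)
  after r: (1 7 6 2 3 4 8)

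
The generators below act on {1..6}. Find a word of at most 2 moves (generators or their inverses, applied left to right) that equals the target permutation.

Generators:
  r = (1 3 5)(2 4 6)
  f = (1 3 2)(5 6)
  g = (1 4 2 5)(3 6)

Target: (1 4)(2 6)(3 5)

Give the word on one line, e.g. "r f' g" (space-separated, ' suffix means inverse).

  after f': (1 2 3)(5 6)
  after g': (1 4)(2 6)(3 5)

f' g'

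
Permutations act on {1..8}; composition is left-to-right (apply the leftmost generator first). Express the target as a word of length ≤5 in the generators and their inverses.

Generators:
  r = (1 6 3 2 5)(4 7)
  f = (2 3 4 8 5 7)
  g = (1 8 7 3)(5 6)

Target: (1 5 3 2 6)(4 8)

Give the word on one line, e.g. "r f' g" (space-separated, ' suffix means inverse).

f g r f

  after f: (2 3 4 8 5 7)
  after g: (1 8 6 5 3 4 7 2)
  after r: (1 8 3 7 5 2 6)
  after f: (1 5 3 2 6)(4 8)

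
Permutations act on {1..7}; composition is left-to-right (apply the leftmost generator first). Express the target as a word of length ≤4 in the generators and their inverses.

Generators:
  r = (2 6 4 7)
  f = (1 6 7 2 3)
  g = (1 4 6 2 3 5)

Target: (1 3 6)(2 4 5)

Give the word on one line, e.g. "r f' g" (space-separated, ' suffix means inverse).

  after g': (1 5 3 2 6 4)
  after g': (1 3 6)(2 4 5)

g' g'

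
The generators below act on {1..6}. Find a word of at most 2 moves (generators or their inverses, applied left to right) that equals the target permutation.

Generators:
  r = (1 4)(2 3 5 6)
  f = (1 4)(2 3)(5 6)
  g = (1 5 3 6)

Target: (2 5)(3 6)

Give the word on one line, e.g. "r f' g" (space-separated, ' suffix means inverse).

  after r: (1 4)(2 3 5 6)
  after r: (2 5)(3 6)

r r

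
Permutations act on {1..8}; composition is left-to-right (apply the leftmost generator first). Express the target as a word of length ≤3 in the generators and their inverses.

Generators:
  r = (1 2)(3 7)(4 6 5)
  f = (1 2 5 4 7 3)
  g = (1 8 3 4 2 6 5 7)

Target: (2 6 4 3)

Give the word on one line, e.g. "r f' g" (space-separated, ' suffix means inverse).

  after f: (1 2 5 4 7 3)
  after r': (2 6 4 3)

f r'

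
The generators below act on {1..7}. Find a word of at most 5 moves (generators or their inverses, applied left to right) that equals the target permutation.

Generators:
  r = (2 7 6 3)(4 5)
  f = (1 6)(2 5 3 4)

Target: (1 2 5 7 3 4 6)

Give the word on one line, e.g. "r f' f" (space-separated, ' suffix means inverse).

  after f: (1 6)(2 5 3 4)
  after r: (1 3 5 2 4 7 6)
  after r: (1 2 5 7 3 4 6)

f r r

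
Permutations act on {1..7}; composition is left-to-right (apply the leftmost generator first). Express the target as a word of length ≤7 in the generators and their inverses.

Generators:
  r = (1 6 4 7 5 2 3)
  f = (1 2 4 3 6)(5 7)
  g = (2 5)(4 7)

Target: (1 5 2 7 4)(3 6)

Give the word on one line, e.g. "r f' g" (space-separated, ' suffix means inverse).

  after r: (1 6 4 7 5 2 3)
  after g': (1 6 7 2 3)
  after r': (4 6)(5 7)
  after f: (1 2 4)(3 6)
  after g': (1 5 2 7 4)(3 6)

r g' r' f g'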